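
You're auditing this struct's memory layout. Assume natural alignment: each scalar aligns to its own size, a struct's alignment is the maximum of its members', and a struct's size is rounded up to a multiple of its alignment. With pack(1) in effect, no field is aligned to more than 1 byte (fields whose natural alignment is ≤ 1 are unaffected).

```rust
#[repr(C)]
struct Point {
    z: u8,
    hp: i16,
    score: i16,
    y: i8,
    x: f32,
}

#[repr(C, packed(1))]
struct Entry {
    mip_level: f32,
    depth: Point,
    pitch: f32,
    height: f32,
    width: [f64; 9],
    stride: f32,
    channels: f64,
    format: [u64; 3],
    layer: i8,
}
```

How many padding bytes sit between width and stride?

0

Point: @0: z [1B, align 1] → 1; +1 pad (align 2); @2: hp [2B, align 2] → 4; @4: score [2B, align 2] → 6; @6: y [1B, align 1] → 7; +1 pad (align 4); @8: x [4B, align 4] → 12; size 12, align 4
@0: mip_level [4B, align 1] → 4
@4: depth [12B, align 1] → 16
@16: pitch [4B, align 1] → 20
@20: height [4B, align 1] → 24
@24: width [72B, align 1] → 96
@96: stride [4B, align 1] → 100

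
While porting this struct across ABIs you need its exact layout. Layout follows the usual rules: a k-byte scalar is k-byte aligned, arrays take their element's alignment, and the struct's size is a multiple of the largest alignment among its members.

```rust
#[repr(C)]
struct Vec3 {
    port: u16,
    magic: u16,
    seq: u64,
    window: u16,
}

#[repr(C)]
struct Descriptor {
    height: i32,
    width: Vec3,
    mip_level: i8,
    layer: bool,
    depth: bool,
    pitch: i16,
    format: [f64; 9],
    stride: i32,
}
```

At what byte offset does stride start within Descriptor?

Vec3: port at 0 (size 2, align 2) → ends 2; magic at 2 (size 2, align 2) → ends 4; pad 4 to align 8 for seq; seq at 8 (size 8, align 8) → ends 16; window at 16 (size 2, align 2) → ends 18; tail pad 6 to reach multiple of 8; total 24 bytes, alignment 8
height at 0 (size 4, align 4) → ends 4
pad 4 to align 8 for width
width at 8 (size 24, align 8) → ends 32
mip_level at 32 (size 1, align 1) → ends 33
layer at 33 (size 1, align 1) → ends 34
depth at 34 (size 1, align 1) → ends 35
pad 1 to align 2 for pitch
pitch at 36 (size 2, align 2) → ends 38
pad 2 to align 8 for format
format at 40 (size 72, align 8) → ends 112
stride at 112 (size 4, align 4) → ends 116

112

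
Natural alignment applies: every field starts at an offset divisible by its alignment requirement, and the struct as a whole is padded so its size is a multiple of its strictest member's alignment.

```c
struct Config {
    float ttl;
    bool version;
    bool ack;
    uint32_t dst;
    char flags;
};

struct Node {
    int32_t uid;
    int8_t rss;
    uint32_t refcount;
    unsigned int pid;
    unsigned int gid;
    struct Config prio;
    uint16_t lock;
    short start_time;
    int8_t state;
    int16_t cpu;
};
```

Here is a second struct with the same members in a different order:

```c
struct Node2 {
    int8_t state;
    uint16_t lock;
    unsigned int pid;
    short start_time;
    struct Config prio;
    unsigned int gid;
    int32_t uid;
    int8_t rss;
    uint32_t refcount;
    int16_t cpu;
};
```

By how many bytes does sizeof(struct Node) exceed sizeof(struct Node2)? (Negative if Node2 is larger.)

-4

Config: ttl at 0 (size 4, align 4) → ends 4; version at 4 (size 1, align 1) → ends 5; ack at 5 (size 1, align 1) → ends 6; pad 2 to align 4 for dst; dst at 8 (size 4, align 4) → ends 12; flags at 12 (size 1, align 1) → ends 13; tail pad 3 to reach multiple of 4; total 16 bytes, alignment 4
uid at 0 (size 4, align 4) → ends 4
rss at 4 (size 1, align 1) → ends 5
pad 3 to align 4 for refcount
refcount at 8 (size 4, align 4) → ends 12
pid at 12 (size 4, align 4) → ends 16
gid at 16 (size 4, align 4) → ends 20
prio at 20 (size 16, align 4) → ends 36
lock at 36 (size 2, align 2) → ends 38
start_time at 38 (size 2, align 2) → ends 40
state at 40 (size 1, align 1) → ends 41
pad 1 to align 2 for cpu
cpu at 42 (size 2, align 2) → ends 44
total 44 bytes, alignment 4
— Node2 —
state at 0 (size 1, align 1) → ends 1
pad 1 to align 2 for lock
lock at 2 (size 2, align 2) → ends 4
pid at 4 (size 4, align 4) → ends 8
start_time at 8 (size 2, align 2) → ends 10
pad 2 to align 4 for prio
prio at 12 (size 16, align 4) → ends 28
gid at 28 (size 4, align 4) → ends 32
uid at 32 (size 4, align 4) → ends 36
rss at 36 (size 1, align 1) → ends 37
pad 3 to align 4 for refcount
refcount at 40 (size 4, align 4) → ends 44
cpu at 44 (size 2, align 2) → ends 46
tail pad 2 to reach multiple of 4
total 48 bytes, alignment 4
44 − 48 = -4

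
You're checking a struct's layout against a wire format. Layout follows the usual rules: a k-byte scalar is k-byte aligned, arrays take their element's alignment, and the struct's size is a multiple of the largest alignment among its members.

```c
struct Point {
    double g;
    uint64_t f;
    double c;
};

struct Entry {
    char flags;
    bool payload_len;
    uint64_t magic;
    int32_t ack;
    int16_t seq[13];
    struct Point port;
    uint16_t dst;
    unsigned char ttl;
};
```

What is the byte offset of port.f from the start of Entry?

Point: g at 0 (size 8, align 8) → ends 8; f at 8 (size 8, align 8) → ends 16; c at 16 (size 8, align 8) → ends 24; total 24 bytes, alignment 8
flags at 0 (size 1, align 1) → ends 1
payload_len at 1 (size 1, align 1) → ends 2
pad 6 to align 8 for magic
magic at 8 (size 8, align 8) → ends 16
ack at 16 (size 4, align 4) → ends 20
seq at 20 (size 26, align 2) → ends 46
pad 2 to align 8 for port
port at 48 (size 24, align 8) → ends 72
within Point: f at 8
48 + 8 = 56

56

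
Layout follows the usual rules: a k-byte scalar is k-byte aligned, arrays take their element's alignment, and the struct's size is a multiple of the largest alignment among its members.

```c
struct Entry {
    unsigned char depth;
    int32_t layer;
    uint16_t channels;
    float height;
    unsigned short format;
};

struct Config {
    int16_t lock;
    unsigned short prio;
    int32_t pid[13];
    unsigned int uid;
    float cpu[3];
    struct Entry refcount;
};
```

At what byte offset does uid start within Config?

56

Entry: depth at 0 (size 1, align 1) → ends 1; pad 3 to align 4 for layer; layer at 4 (size 4, align 4) → ends 8; channels at 8 (size 2, align 2) → ends 10; pad 2 to align 4 for height; height at 12 (size 4, align 4) → ends 16; format at 16 (size 2, align 2) → ends 18; tail pad 2 to reach multiple of 4; total 20 bytes, alignment 4
lock at 0 (size 2, align 2) → ends 2
prio at 2 (size 2, align 2) → ends 4
pid at 4 (size 52, align 4) → ends 56
uid at 56 (size 4, align 4) → ends 60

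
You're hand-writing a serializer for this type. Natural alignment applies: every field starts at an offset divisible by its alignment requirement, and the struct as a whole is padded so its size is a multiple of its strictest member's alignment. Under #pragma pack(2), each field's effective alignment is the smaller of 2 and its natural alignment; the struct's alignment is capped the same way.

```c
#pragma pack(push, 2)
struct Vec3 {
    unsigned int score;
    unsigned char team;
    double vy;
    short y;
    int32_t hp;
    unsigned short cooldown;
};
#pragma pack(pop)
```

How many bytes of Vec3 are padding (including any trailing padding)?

1

@0: score [4B, align 2] → 4
@4: team [1B, align 1] → 5
+1 pad (align 2)
@6: vy [8B, align 2] → 14
@14: y [2B, align 2] → 16
@16: hp [4B, align 2] → 20
@20: cooldown [2B, align 2] → 22
size 22, align 2
data bytes 21, size 22 → padding 1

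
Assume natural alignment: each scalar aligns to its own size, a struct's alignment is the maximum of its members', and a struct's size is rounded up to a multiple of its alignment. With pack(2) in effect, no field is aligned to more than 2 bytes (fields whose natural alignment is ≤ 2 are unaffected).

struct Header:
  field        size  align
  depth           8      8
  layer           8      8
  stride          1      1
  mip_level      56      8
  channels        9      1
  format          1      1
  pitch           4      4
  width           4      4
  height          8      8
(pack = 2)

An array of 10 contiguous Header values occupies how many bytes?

1000

depth at 0 (size 8, align 2) → ends 8
layer at 8 (size 8, align 2) → ends 16
stride at 16 (size 1, align 1) → ends 17
pad 1 to align 2 for mip_level
mip_level at 18 (size 56, align 2) → ends 74
channels at 74 (size 9, align 1) → ends 83
format at 83 (size 1, align 1) → ends 84
pitch at 84 (size 4, align 2) → ends 88
width at 88 (size 4, align 2) → ends 92
height at 92 (size 8, align 2) → ends 100
total 100 bytes, alignment 2
array of 10: 10 × 100 = 1000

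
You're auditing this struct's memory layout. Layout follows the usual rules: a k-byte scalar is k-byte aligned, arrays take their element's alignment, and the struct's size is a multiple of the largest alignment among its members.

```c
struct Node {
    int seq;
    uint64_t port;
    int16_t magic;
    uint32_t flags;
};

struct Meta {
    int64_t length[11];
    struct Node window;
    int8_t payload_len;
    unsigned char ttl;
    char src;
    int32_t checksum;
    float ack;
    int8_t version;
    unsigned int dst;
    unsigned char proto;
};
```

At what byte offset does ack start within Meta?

120

Node: 0..4  seq  (4B, 4-aligned); 4..8  -- padding (4B); 8..16  port  (8B, 8-aligned); 16..18  magic  (2B, 2-aligned); 18..20  -- padding (2B); 20..24  flags  (4B, 4-aligned); sizeof = 24, alignof = 8
0..88  length  (88B, 8-aligned)
88..112  window  (24B, 8-aligned)
112..113  payload_len  (1B, 1-aligned)
113..114  ttl  (1B, 1-aligned)
114..115  src  (1B, 1-aligned)
115..116  -- padding (1B)
116..120  checksum  (4B, 4-aligned)
120..124  ack  (4B, 4-aligned)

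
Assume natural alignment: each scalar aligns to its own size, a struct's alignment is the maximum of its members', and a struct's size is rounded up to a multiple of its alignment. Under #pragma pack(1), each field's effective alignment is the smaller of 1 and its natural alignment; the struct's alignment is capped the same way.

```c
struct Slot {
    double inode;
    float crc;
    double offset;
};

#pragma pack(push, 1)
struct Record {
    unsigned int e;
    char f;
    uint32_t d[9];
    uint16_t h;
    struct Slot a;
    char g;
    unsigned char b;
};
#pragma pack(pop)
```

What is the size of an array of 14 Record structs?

Slot: @0: inode [8B, align 8] → 8; @8: crc [4B, align 4] → 12; +4 pad (align 8); @16: offset [8B, align 8] → 24; size 24, align 8
@0: e [4B, align 1] → 4
@4: f [1B, align 1] → 5
@5: d [36B, align 1] → 41
@41: h [2B, align 1] → 43
@43: a [24B, align 1] → 67
@67: g [1B, align 1] → 68
@68: b [1B, align 1] → 69
size 69, align 1
array of 14: 14 × 69 = 966

966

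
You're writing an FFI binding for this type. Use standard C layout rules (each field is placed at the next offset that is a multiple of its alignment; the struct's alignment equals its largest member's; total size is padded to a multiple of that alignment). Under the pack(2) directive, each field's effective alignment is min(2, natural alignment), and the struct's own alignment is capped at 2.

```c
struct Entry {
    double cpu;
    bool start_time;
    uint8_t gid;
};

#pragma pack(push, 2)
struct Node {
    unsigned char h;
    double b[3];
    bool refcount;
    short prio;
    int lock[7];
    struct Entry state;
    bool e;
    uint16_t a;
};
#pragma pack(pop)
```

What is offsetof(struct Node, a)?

76

Entry: @0: cpu [8B, align 8] → 8; @8: start_time [1B, align 1] → 9; @9: gid [1B, align 1] → 10; +6 tail pad (align 8); size 16, align 8
@0: h [1B, align 1] → 1
+1 pad (align 2)
@2: b [24B, align 2] → 26
@26: refcount [1B, align 1] → 27
+1 pad (align 2)
@28: prio [2B, align 2] → 30
@30: lock [28B, align 2] → 58
@58: state [16B, align 2] → 74
@74: e [1B, align 1] → 75
+1 pad (align 2)
@76: a [2B, align 2] → 78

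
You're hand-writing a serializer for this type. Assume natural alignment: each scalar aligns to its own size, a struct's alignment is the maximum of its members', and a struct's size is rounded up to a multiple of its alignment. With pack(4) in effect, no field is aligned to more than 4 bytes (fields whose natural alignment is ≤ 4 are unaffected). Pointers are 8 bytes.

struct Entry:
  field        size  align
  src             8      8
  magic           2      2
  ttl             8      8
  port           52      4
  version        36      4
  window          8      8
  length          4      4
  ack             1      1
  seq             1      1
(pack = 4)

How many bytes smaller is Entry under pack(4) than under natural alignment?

4

natural layout:
  0..8  src  (8B, 8-aligned)
  8..10  magic  (2B, 2-aligned)
  10..16  -- padding (6B)
  16..24  ttl  (8B, 8-aligned)
  24..76  port  (52B, 4-aligned)
  76..112  version  (36B, 4-aligned)
  112..120  window  (8B, 8-aligned)
  120..124  length  (4B, 4-aligned)
  124..125  ack  (1B, 1-aligned)
  125..126  seq  (1B, 1-aligned)
  126..128  -- tail padding (2B)
  sizeof = 128, alignof = 8
packed(4) layout:
  0..8  src  (8B, 4-aligned)
  8..10  magic  (2B, 2-aligned)
  10..12  -- padding (2B)
  12..20  ttl  (8B, 4-aligned)
  20..72  port  (52B, 4-aligned)
  72..108  version  (36B, 4-aligned)
  108..116  window  (8B, 4-aligned)
  116..120  length  (4B, 4-aligned)
  120..121  ack  (1B, 1-aligned)
  121..122  seq  (1B, 1-aligned)
  122..124  -- tail padding (2B)
  sizeof = 124, alignof = 4
128 − 124 = 4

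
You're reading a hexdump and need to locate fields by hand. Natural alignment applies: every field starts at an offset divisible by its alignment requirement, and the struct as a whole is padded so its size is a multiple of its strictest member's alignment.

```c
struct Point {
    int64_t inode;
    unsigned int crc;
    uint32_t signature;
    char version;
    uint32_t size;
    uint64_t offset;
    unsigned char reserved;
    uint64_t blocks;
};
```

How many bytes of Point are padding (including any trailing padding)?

10

inode at 0 (size 8, align 8) → ends 8
crc at 8 (size 4, align 4) → ends 12
signature at 12 (size 4, align 4) → ends 16
version at 16 (size 1, align 1) → ends 17
pad 3 to align 4 for size
size at 20 (size 4, align 4) → ends 24
offset at 24 (size 8, align 8) → ends 32
reserved at 32 (size 1, align 1) → ends 33
pad 7 to align 8 for blocks
blocks at 40 (size 8, align 8) → ends 48
total 48 bytes, alignment 8
data bytes 38, size 48 → padding 10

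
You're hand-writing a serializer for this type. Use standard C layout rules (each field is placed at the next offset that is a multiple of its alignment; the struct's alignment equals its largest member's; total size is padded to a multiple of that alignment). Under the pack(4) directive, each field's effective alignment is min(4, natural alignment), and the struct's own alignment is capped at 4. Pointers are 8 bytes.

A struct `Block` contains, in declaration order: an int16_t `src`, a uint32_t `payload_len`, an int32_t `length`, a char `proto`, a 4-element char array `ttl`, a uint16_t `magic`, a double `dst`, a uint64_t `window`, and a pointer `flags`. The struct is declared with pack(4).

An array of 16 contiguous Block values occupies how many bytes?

704

0..2  src  (2B, 2-aligned)
2..4  -- padding (2B)
4..8  payload_len  (4B, 4-aligned)
8..12  length  (4B, 4-aligned)
12..13  proto  (1B, 1-aligned)
13..17  ttl  (4B, 1-aligned)
17..18  -- padding (1B)
18..20  magic  (2B, 2-aligned)
20..28  dst  (8B, 4-aligned)
28..36  window  (8B, 4-aligned)
36..44  flags  (8B, 4-aligned)
sizeof = 44, alignof = 4
array of 16: 16 × 44 = 704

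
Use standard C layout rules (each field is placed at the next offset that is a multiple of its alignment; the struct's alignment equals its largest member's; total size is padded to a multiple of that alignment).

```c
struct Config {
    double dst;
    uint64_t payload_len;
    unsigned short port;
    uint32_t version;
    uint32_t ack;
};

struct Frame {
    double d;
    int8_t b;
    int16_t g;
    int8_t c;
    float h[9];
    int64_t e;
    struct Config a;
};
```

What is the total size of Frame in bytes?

Config: 0..8  dst  (8B, 8-aligned); 8..16  payload_len  (8B, 8-aligned); 16..18  port  (2B, 2-aligned); 18..20  -- padding (2B); 20..24  version  (4B, 4-aligned); 24..28  ack  (4B, 4-aligned); 28..32  -- tail padding (4B); sizeof = 32, alignof = 8
0..8  d  (8B, 8-aligned)
8..9  b  (1B, 1-aligned)
9..10  -- padding (1B)
10..12  g  (2B, 2-aligned)
12..13  c  (1B, 1-aligned)
13..16  -- padding (3B)
16..52  h  (36B, 4-aligned)
52..56  -- padding (4B)
56..64  e  (8B, 8-aligned)
64..96  a  (32B, 8-aligned)
sizeof = 96, alignof = 8

96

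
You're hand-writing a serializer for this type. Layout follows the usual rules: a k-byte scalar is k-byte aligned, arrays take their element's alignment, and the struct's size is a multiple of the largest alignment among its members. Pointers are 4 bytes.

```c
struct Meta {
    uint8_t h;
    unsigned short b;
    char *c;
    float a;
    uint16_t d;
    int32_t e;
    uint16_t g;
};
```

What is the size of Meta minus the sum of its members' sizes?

5

h at 0 (size 1, align 1) → ends 1
pad 1 to align 2 for b
b at 2 (size 2, align 2) → ends 4
c at 4 (size 4, align 4) → ends 8
a at 8 (size 4, align 4) → ends 12
d at 12 (size 2, align 2) → ends 14
pad 2 to align 4 for e
e at 16 (size 4, align 4) → ends 20
g at 20 (size 2, align 2) → ends 22
tail pad 2 to reach multiple of 4
total 24 bytes, alignment 4
data bytes 19, size 24 → padding 5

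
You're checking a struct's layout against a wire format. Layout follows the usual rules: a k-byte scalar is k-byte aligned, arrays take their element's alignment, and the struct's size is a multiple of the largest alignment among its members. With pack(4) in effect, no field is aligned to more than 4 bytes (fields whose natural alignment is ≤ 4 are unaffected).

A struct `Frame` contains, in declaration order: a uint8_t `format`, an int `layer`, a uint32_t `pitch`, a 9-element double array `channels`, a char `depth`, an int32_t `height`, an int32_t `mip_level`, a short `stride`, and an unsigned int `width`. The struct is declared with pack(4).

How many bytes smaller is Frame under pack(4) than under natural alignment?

8

natural layout:
  @0: format [1B, align 1] → 1
  +3 pad (align 4)
  @4: layer [4B, align 4] → 8
  @8: pitch [4B, align 4] → 12
  +4 pad (align 8)
  @16: channels [72B, align 8] → 88
  @88: depth [1B, align 1] → 89
  +3 pad (align 4)
  @92: height [4B, align 4] → 96
  @96: mip_level [4B, align 4] → 100
  @100: stride [2B, align 2] → 102
  +2 pad (align 4)
  @104: width [4B, align 4] → 108
  +4 tail pad (align 8)
  size 112, align 8
packed(4) layout:
  @0: format [1B, align 1] → 1
  +3 pad (align 4)
  @4: layer [4B, align 4] → 8
  @8: pitch [4B, align 4] → 12
  @12: channels [72B, align 4] → 84
  @84: depth [1B, align 1] → 85
  +3 pad (align 4)
  @88: height [4B, align 4] → 92
  @92: mip_level [4B, align 4] → 96
  @96: stride [2B, align 2] → 98
  +2 pad (align 4)
  @100: width [4B, align 4] → 104
  size 104, align 4
112 − 104 = 8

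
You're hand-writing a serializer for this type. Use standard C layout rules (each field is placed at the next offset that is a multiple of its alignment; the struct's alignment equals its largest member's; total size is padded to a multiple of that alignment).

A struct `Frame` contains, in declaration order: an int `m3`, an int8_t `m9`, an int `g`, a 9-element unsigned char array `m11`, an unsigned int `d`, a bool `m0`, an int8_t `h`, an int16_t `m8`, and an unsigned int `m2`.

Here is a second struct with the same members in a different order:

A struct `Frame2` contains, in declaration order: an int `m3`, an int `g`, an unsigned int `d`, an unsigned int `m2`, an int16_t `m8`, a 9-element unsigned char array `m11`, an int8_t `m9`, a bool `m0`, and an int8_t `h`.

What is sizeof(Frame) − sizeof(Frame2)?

0..4  m3  (4B, 4-aligned)
4..5  m9  (1B, 1-aligned)
5..8  -- padding (3B)
8..12  g  (4B, 4-aligned)
12..21  m11  (9B, 1-aligned)
21..24  -- padding (3B)
24..28  d  (4B, 4-aligned)
28..29  m0  (1B, 1-aligned)
29..30  h  (1B, 1-aligned)
30..32  m8  (2B, 2-aligned)
32..36  m2  (4B, 4-aligned)
sizeof = 36, alignof = 4
— Frame2 —
0..4  m3  (4B, 4-aligned)
4..8  g  (4B, 4-aligned)
8..12  d  (4B, 4-aligned)
12..16  m2  (4B, 4-aligned)
16..18  m8  (2B, 2-aligned)
18..27  m11  (9B, 1-aligned)
27..28  m9  (1B, 1-aligned)
28..29  m0  (1B, 1-aligned)
29..30  h  (1B, 1-aligned)
30..32  -- tail padding (2B)
sizeof = 32, alignof = 4
36 − 32 = 4

4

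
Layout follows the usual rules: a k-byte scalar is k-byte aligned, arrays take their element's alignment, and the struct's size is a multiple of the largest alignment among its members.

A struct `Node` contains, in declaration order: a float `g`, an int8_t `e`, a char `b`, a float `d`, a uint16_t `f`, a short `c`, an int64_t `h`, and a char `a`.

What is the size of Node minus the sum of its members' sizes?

@0: g [4B, align 4] → 4
@4: e [1B, align 1] → 5
@5: b [1B, align 1] → 6
+2 pad (align 4)
@8: d [4B, align 4] → 12
@12: f [2B, align 2] → 14
@14: c [2B, align 2] → 16
@16: h [8B, align 8] → 24
@24: a [1B, align 1] → 25
+7 tail pad (align 8)
size 32, align 8
data bytes 23, size 32 → padding 9

9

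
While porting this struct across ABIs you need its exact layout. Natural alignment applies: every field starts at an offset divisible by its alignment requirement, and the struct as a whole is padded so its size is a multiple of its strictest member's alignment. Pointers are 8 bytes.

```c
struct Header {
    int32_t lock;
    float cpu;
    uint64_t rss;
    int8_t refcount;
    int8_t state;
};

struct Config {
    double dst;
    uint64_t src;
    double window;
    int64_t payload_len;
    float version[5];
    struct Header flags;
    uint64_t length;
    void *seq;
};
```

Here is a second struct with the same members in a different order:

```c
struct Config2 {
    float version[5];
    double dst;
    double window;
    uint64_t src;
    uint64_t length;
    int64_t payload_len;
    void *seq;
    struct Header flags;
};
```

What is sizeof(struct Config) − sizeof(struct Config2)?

0

Header: @0: lock [4B, align 4] → 4; @4: cpu [4B, align 4] → 8; @8: rss [8B, align 8] → 16; @16: refcount [1B, align 1] → 17; @17: state [1B, align 1] → 18; +6 tail pad (align 8); size 24, align 8
@0: dst [8B, align 8] → 8
@8: src [8B, align 8] → 16
@16: window [8B, align 8] → 24
@24: payload_len [8B, align 8] → 32
@32: version [20B, align 4] → 52
+4 pad (align 8)
@56: flags [24B, align 8] → 80
@80: length [8B, align 8] → 88
@88: seq [8B, align 8] → 96
size 96, align 8
— Config2 —
@0: version [20B, align 4] → 20
+4 pad (align 8)
@24: dst [8B, align 8] → 32
@32: window [8B, align 8] → 40
@40: src [8B, align 8] → 48
@48: length [8B, align 8] → 56
@56: payload_len [8B, align 8] → 64
@64: seq [8B, align 8] → 72
@72: flags [24B, align 8] → 96
size 96, align 8
96 − 96 = 0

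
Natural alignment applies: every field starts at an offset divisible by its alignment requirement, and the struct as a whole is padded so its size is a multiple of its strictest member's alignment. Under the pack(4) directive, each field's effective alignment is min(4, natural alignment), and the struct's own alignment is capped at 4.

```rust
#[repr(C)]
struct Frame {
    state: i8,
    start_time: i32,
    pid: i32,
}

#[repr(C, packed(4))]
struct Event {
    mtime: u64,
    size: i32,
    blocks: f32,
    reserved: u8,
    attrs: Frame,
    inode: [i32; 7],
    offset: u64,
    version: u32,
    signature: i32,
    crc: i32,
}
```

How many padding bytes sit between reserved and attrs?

Frame: 0..1  state  (1B, 1-aligned); 1..4  -- padding (3B); 4..8  start_time  (4B, 4-aligned); 8..12  pid  (4B, 4-aligned); sizeof = 12, alignof = 4
0..8  mtime  (8B, 4-aligned)
8..12  size  (4B, 4-aligned)
12..16  blocks  (4B, 4-aligned)
16..17  reserved  (1B, 1-aligned)
17..20  -- padding (3B)
20..32  attrs  (12B, 4-aligned)

3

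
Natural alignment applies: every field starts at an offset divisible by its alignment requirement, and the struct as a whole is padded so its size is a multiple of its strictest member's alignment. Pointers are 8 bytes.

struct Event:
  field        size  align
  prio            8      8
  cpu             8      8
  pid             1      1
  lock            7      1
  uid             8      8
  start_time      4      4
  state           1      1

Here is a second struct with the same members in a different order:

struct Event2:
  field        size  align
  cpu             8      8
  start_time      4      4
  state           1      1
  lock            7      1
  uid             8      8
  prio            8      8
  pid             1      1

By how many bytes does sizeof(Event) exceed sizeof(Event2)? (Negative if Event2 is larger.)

-8

prio at 0 (size 8, align 8) → ends 8
cpu at 8 (size 8, align 8) → ends 16
pid at 16 (size 1, align 1) → ends 17
lock at 17 (size 7, align 1) → ends 24
uid at 24 (size 8, align 8) → ends 32
start_time at 32 (size 4, align 4) → ends 36
state at 36 (size 1, align 1) → ends 37
tail pad 3 to reach multiple of 8
total 40 bytes, alignment 8
— Event2 —
cpu at 0 (size 8, align 8) → ends 8
start_time at 8 (size 4, align 4) → ends 12
state at 12 (size 1, align 1) → ends 13
lock at 13 (size 7, align 1) → ends 20
pad 4 to align 8 for uid
uid at 24 (size 8, align 8) → ends 32
prio at 32 (size 8, align 8) → ends 40
pid at 40 (size 1, align 1) → ends 41
tail pad 7 to reach multiple of 8
total 48 bytes, alignment 8
40 − 48 = -8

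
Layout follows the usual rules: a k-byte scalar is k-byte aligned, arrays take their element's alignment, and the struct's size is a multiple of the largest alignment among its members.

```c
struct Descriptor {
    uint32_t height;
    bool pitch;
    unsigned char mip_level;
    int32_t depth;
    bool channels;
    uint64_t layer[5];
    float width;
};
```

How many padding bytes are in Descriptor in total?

height at 0 (size 4, align 4) → ends 4
pitch at 4 (size 1, align 1) → ends 5
mip_level at 5 (size 1, align 1) → ends 6
pad 2 to align 4 for depth
depth at 8 (size 4, align 4) → ends 12
channels at 12 (size 1, align 1) → ends 13
pad 3 to align 8 for layer
layer at 16 (size 40, align 8) → ends 56
width at 56 (size 4, align 4) → ends 60
tail pad 4 to reach multiple of 8
total 64 bytes, alignment 8
data bytes 55, size 64 → padding 9

9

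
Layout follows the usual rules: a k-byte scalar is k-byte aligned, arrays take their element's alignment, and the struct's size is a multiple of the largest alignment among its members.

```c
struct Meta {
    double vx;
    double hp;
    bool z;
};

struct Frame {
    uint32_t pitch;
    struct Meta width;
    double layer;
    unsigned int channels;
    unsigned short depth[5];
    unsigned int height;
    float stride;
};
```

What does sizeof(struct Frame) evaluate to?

64 bytes

Meta: @0: vx [8B, align 8] → 8; @8: hp [8B, align 8] → 16; @16: z [1B, align 1] → 17; +7 tail pad (align 8); size 24, align 8
@0: pitch [4B, align 4] → 4
+4 pad (align 8)
@8: width [24B, align 8] → 32
@32: layer [8B, align 8] → 40
@40: channels [4B, align 4] → 44
@44: depth [10B, align 2] → 54
+2 pad (align 4)
@56: height [4B, align 4] → 60
@60: stride [4B, align 4] → 64
size 64, align 8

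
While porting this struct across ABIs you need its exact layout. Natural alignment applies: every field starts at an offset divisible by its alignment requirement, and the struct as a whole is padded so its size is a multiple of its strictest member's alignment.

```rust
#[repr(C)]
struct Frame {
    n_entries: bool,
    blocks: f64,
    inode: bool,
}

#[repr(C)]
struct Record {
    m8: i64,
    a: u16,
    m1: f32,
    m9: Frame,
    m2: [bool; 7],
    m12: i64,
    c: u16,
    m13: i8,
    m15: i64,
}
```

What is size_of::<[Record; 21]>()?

Frame: n_entries at 0 (size 1, align 1) → ends 1; pad 7 to align 8 for blocks; blocks at 8 (size 8, align 8) → ends 16; inode at 16 (size 1, align 1) → ends 17; tail pad 7 to reach multiple of 8; total 24 bytes, alignment 8
m8 at 0 (size 8, align 8) → ends 8
a at 8 (size 2, align 2) → ends 10
pad 2 to align 4 for m1
m1 at 12 (size 4, align 4) → ends 16
m9 at 16 (size 24, align 8) → ends 40
m2 at 40 (size 7, align 1) → ends 47
pad 1 to align 8 for m12
m12 at 48 (size 8, align 8) → ends 56
c at 56 (size 2, align 2) → ends 58
m13 at 58 (size 1, align 1) → ends 59
pad 5 to align 8 for m15
m15 at 64 (size 8, align 8) → ends 72
total 72 bytes, alignment 8
array of 21: 21 × 72 = 1512

1512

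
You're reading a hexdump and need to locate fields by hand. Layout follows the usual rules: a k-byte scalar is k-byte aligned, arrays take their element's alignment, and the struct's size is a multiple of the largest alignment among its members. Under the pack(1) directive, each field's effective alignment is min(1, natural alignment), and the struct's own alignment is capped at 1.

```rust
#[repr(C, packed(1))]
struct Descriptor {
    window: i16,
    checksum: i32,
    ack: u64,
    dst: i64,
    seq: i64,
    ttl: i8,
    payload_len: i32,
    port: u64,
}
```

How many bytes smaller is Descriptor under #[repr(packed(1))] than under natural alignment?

5

natural layout:
  @0: window [2B, align 2] → 2
  +2 pad (align 4)
  @4: checksum [4B, align 4] → 8
  @8: ack [8B, align 8] → 16
  @16: dst [8B, align 8] → 24
  @24: seq [8B, align 8] → 32
  @32: ttl [1B, align 1] → 33
  +3 pad (align 4)
  @36: payload_len [4B, align 4] → 40
  @40: port [8B, align 8] → 48
  size 48, align 8
packed(1) layout:
  @0: window [2B, align 1] → 2
  @2: checksum [4B, align 1] → 6
  @6: ack [8B, align 1] → 14
  @14: dst [8B, align 1] → 22
  @22: seq [8B, align 1] → 30
  @30: ttl [1B, align 1] → 31
  @31: payload_len [4B, align 1] → 35
  @35: port [8B, align 1] → 43
  size 43, align 1
48 − 43 = 5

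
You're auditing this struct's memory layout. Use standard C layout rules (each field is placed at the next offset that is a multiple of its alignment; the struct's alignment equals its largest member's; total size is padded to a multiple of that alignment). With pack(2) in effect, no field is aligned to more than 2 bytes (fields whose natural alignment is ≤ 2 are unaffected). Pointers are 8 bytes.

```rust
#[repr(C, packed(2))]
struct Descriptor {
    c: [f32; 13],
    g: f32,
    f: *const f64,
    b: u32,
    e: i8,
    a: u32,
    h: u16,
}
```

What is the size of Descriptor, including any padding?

c at 0 (size 52, align 2) → ends 52
g at 52 (size 4, align 2) → ends 56
f at 56 (size 8, align 2) → ends 64
b at 64 (size 4, align 2) → ends 68
e at 68 (size 1, align 1) → ends 69
pad 1 to align 2 for a
a at 70 (size 4, align 2) → ends 74
h at 74 (size 2, align 2) → ends 76
total 76 bytes, alignment 2

76 bytes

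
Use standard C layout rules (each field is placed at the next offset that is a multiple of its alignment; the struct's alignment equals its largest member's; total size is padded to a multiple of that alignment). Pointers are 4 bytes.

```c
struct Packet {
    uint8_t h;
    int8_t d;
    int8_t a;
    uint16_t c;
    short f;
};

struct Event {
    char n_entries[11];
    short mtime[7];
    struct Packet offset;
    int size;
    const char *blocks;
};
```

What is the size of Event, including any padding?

Packet: @0: h [1B, align 1] → 1; @1: d [1B, align 1] → 2; @2: a [1B, align 1] → 3; +1 pad (align 2); @4: c [2B, align 2] → 6; @6: f [2B, align 2] → 8; size 8, align 2
@0: n_entries [11B, align 1] → 11
+1 pad (align 2)
@12: mtime [14B, align 2] → 26
@26: offset [8B, align 2] → 34
+2 pad (align 4)
@36: size [4B, align 4] → 40
@40: blocks [4B, align 4] → 44
size 44, align 4

44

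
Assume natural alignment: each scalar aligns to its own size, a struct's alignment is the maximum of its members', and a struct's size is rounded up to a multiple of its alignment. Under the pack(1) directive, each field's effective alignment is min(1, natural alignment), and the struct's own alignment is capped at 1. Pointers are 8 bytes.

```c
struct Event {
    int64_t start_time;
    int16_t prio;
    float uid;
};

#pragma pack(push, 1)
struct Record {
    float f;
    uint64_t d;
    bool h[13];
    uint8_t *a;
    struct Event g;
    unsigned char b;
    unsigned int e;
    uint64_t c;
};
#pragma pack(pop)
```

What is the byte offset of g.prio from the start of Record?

Event: 0..8  start_time  (8B, 8-aligned); 8..10  prio  (2B, 2-aligned); 10..12  -- padding (2B); 12..16  uid  (4B, 4-aligned); sizeof = 16, alignof = 8
0..4  f  (4B, 1-aligned)
4..12  d  (8B, 1-aligned)
12..25  h  (13B, 1-aligned)
25..33  a  (8B, 1-aligned)
33..49  g  (16B, 1-aligned)
within Event: prio at 8
33 + 8 = 41

41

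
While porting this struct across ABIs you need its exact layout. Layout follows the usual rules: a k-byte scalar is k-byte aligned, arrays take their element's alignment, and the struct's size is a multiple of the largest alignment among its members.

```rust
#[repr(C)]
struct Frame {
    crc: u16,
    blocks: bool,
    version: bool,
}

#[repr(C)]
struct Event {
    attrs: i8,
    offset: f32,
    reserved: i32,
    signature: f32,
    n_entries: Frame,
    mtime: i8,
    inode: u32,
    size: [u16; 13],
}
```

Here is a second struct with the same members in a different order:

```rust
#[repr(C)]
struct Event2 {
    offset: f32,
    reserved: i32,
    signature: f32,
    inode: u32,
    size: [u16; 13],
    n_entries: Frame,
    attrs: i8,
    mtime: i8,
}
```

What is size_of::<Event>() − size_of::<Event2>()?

8

Frame: crc at 0 (size 2, align 2) → ends 2; blocks at 2 (size 1, align 1) → ends 3; version at 3 (size 1, align 1) → ends 4; total 4 bytes, alignment 2
attrs at 0 (size 1, align 1) → ends 1
pad 3 to align 4 for offset
offset at 4 (size 4, align 4) → ends 8
reserved at 8 (size 4, align 4) → ends 12
signature at 12 (size 4, align 4) → ends 16
n_entries at 16 (size 4, align 2) → ends 20
mtime at 20 (size 1, align 1) → ends 21
pad 3 to align 4 for inode
inode at 24 (size 4, align 4) → ends 28
size at 28 (size 26, align 2) → ends 54
tail pad 2 to reach multiple of 4
total 56 bytes, alignment 4
— Event2 —
offset at 0 (size 4, align 4) → ends 4
reserved at 4 (size 4, align 4) → ends 8
signature at 8 (size 4, align 4) → ends 12
inode at 12 (size 4, align 4) → ends 16
size at 16 (size 26, align 2) → ends 42
n_entries at 42 (size 4, align 2) → ends 46
attrs at 46 (size 1, align 1) → ends 47
mtime at 47 (size 1, align 1) → ends 48
total 48 bytes, alignment 4
56 − 48 = 8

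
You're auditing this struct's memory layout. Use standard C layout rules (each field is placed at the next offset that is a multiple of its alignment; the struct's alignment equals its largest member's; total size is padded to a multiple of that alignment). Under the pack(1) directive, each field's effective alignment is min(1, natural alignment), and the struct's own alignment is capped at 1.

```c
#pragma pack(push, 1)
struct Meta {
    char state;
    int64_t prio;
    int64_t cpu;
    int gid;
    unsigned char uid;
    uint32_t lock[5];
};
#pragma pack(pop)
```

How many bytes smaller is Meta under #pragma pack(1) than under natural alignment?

natural layout:
  @0: state [1B, align 1] → 1
  +7 pad (align 8)
  @8: prio [8B, align 8] → 16
  @16: cpu [8B, align 8] → 24
  @24: gid [4B, align 4] → 28
  @28: uid [1B, align 1] → 29
  +3 pad (align 4)
  @32: lock [20B, align 4] → 52
  +4 tail pad (align 8)
  size 56, align 8
packed(1) layout:
  @0: state [1B, align 1] → 1
  @1: prio [8B, align 1] → 9
  @9: cpu [8B, align 1] → 17
  @17: gid [4B, align 1] → 21
  @21: uid [1B, align 1] → 22
  @22: lock [20B, align 1] → 42
  size 42, align 1
56 − 42 = 14

14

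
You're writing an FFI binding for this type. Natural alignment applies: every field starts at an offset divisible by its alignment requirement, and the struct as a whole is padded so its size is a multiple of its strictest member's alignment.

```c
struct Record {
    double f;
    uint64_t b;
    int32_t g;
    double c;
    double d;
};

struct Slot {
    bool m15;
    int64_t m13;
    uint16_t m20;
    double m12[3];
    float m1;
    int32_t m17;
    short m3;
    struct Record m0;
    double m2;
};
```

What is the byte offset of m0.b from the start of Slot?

Record: 0..8  f  (8B, 8-aligned); 8..16  b  (8B, 8-aligned); 16..20  g  (4B, 4-aligned); 20..24  -- padding (4B); 24..32  c  (8B, 8-aligned); 32..40  d  (8B, 8-aligned); sizeof = 40, alignof = 8
0..1  m15  (1B, 1-aligned)
1..8  -- padding (7B)
8..16  m13  (8B, 8-aligned)
16..18  m20  (2B, 2-aligned)
18..24  -- padding (6B)
24..48  m12  (24B, 8-aligned)
48..52  m1  (4B, 4-aligned)
52..56  m17  (4B, 4-aligned)
56..58  m3  (2B, 2-aligned)
58..64  -- padding (6B)
64..104  m0  (40B, 8-aligned)
within Record: b at 8
64 + 8 = 72

72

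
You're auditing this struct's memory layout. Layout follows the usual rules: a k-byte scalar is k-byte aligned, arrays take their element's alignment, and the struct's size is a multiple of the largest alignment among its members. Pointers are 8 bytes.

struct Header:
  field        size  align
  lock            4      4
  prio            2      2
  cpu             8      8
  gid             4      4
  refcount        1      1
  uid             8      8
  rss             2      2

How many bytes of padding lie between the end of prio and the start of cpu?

2

@0: lock [4B, align 4] → 4
@4: prio [2B, align 2] → 6
+2 pad (align 8)
@8: cpu [8B, align 8] → 16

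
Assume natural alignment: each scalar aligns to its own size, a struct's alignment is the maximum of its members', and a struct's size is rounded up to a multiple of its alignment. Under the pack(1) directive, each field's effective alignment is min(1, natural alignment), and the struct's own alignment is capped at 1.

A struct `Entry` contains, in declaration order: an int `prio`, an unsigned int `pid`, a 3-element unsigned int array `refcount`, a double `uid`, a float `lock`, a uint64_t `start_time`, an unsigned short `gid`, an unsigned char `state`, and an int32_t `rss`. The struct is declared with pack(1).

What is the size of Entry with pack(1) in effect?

47

0..4  prio  (4B, 1-aligned)
4..8  pid  (4B, 1-aligned)
8..20  refcount  (12B, 1-aligned)
20..28  uid  (8B, 1-aligned)
28..32  lock  (4B, 1-aligned)
32..40  start_time  (8B, 1-aligned)
40..42  gid  (2B, 1-aligned)
42..43  state  (1B, 1-aligned)
43..47  rss  (4B, 1-aligned)
sizeof = 47, alignof = 1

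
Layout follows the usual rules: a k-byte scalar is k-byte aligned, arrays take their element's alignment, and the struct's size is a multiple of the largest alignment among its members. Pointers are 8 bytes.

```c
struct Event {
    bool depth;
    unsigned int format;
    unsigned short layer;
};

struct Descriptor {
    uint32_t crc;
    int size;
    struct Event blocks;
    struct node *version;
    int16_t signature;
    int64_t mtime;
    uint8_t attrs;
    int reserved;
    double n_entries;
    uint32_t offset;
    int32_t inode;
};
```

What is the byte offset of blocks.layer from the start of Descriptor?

16

Event: depth at 0 (size 1, align 1) → ends 1; pad 3 to align 4 for format; format at 4 (size 4, align 4) → ends 8; layer at 8 (size 2, align 2) → ends 10; tail pad 2 to reach multiple of 4; total 12 bytes, alignment 4
crc at 0 (size 4, align 4) → ends 4
size at 4 (size 4, align 4) → ends 8
blocks at 8 (size 12, align 4) → ends 20
within Event: layer at 8
8 + 8 = 16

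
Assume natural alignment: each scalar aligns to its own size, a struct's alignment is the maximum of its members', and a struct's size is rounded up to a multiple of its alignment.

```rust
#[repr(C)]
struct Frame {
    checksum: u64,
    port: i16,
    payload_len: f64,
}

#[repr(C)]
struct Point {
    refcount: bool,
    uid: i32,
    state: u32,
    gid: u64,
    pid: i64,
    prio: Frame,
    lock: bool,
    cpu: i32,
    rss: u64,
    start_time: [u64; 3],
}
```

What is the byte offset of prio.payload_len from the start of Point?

48

Frame: 0..8  checksum  (8B, 8-aligned); 8..10  port  (2B, 2-aligned); 10..16  -- padding (6B); 16..24  payload_len  (8B, 8-aligned); sizeof = 24, alignof = 8
0..1  refcount  (1B, 1-aligned)
1..4  -- padding (3B)
4..8  uid  (4B, 4-aligned)
8..12  state  (4B, 4-aligned)
12..16  -- padding (4B)
16..24  gid  (8B, 8-aligned)
24..32  pid  (8B, 8-aligned)
32..56  prio  (24B, 8-aligned)
within Frame: payload_len at 16
32 + 16 = 48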